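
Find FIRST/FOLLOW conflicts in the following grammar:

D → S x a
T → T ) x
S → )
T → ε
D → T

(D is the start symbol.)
Yes. T → T ')' x with FOLLOW(T) on { ')' }

Nullable non-terminals: D, T.
FIRST sets used below: FIRST(S) = { ')' }, FIRST(T) = { ')', ε }

D: nullable alternative(s) D → T; FOLLOW(D) = { $ }
  D → S x a: FIRST \ {ε} = { ')' } — disjoint from FOLLOW(D)
  D → T: FIRST \ {ε} = { ')' } — this is the only nullable alternative, skip

T: nullable alternative(s) T → ε; FOLLOW(T) = { $, ')' }
  T → T ) x: FIRST \ {ε} = { ')' } — overlaps FOLLOW(T) on { ')' }: CONFLICT
  T → ε: FIRST \ {ε} = { } — this is the only nullable alternative, skip

S has no nullable alternative, so no FIRST/FOLLOW check is needed there.

So the grammar has 1 FIRST/FOLLOW conflict (marked CONFLICT above).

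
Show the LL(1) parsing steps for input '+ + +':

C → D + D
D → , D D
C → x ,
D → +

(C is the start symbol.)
LL(1) parsing maintains a stack (initially the start symbol over $) and the input. At each step: if the stack top is a terminal, match it against the current input token; if it is a non-terminal N, replace it with the RHS of M[N, lookahead] (the unique production whose predict set contains the lookahead).

Stack is shown with the top on the left.

Stack    Input    Action
------------------------
C $      + + + $  output C → D + D
D + D $  + + + $  output D → +
+ + D $  + + + $  match '+'
+ D $    + + $    match '+'
D $      + $      output D → +
+ $      + $      match '+'
$        $        accept

The string is accepted.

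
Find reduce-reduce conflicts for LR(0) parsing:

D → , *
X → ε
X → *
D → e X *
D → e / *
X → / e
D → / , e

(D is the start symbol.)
A reduce-reduce conflict occurs when an LR(0) state has two complete items [A → α .] and [B → β .] — both call for a reduction, and with no lookahead the parser cannot choose between them.

Augment with D' → D and build the canonical LR(0) collection (I0 = CLOSURE({[D' → . D]}), then GOTO on every symbol after a dot until no new states appear). It has 14 states:
  I0: { [D → . , *], [D → . / , e], [D → . e / *], [D → . e X *], [D' → . D] }  — shift
  I1: { [D → , . *] }  — shift
  I2: { [D → / . , e] }  — shift
  I3: { [D' → D .] }  — accept
  I4: { [D → e . / *], [D → e . X *], [X → . *], [X → . / e], [X → .] }  — shift, reduce
  I5: { [X → * .] }  — reduce
  I6: { [D → e / . *], [X → / . e] }  — shift
  I7: { [D → e X . *] }  — shift
  I8: { [D → e X * .] }  — reduce
  I9: { [D → e / * .] }  — reduce
  I10: { [X → / e .] }  — reduce
  I11: { [D → / , . e] }  — shift
  I12: { [D → / , e .] }  — reduce
  I13: { [D → , * .] }  — reduce

No state contains more than one complete item.

Answer: No reduce-reduce conflicts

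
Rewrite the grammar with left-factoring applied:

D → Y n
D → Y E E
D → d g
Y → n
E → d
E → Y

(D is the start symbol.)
D → Y D'
D' → n
D' → E E
D → d g
Y → n
E → d
E → Y

Left-factoring transforms A → αβ₁ | αβ₂ into A → αA' and A' → β₁ | β₂
(α is the longest common prefix among the alternatives). Repeat until
no nonterminal has two alternatives with a common prefix.

Round 1: D has alternatives sharing prefix 'Y'. Introduce D': D → Y D'
  Add: D' → n
  Add: D' → E E

No remaining common prefixes — done.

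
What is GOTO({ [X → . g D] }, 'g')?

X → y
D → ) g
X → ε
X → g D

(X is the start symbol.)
GOTO(I, 'g') = CLOSURE({ [A → αX.β] : [A → α.Xβ] ∈ I, X = 'g' })

Items with dot before 'g', with the dot advanced:
  [X → . g D] → [X → g . D]
Closure of the advanced items:
  [X → g . D] has the dot before D: add [D → . ) g]

GOTO = { [D → . ) g], [X → g . D] }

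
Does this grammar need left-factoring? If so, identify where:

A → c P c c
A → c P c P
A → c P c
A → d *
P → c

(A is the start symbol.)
Left-factoring is needed when two productions for the same non-terminal
share a common prefix on the right-hand side.

Productions for A:
  A → c P c c
  A → c P c P
  A → c P c
  A → d *

Found common prefix 'c P c' in productions for A

Answer: Yes, A has productions with common prefix 'c P c'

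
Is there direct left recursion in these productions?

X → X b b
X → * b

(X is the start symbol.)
Yes, X is left-recursive

Direct left recursion occurs when N → N α for some non-terminal N (the right-hand side begins with the left-hand side itself).

X → X b b: LEFT RECURSIVE (starts with X)
X → * b: starts with '*'

The grammar has direct left recursion on: X.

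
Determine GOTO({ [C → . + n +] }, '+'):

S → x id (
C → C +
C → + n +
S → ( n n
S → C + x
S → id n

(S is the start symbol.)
GOTO(I, '+') = CLOSURE({ [A → αX.β] : [A → α.Xβ] ∈ I, X = '+' })

Items with dot before '+', with the dot advanced:
  [C → . + n +] → [C → + . n +]
Closure adds nothing (no advanced item has the dot before a non-terminal).

GOTO = { [C → + . n +] }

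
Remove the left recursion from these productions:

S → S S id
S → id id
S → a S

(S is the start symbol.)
S → id id S'
S → a S S'
S' → S id S'
S' → ε

S is directly left-recursive. The standard transformation for
  A → A α₁ | ... | A α_m | β₁ | ... | β_n
is
  A  → β₁ A' | ... | β_n A'
  A' → α₁ A' | ... | α_m A' | ε

S → id id becomes S → id id S'
S → a S becomes S → a S S'
S → S S id becomes S' → S id S'
Add S' → ε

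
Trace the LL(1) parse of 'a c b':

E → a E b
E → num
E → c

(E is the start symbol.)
LL(1) parsing maintains a stack (initially the start symbol over $) and the input. At each step: if the stack top is a terminal, match it against the current input token; if it is a non-terminal N, replace it with the RHS of M[N, lookahead] (the unique production whose predict set contains the lookahead).

Stack is shown with the top on the left.

Stack    Input    Action
------------------------
E $      a c b $  output E → a E b
a E b $  a c b $  match 'a'
E b $    c b $    output E → c
c b $    c b $    match 'c'
b $      b $      match 'b'
$        $        accept

The string is accepted.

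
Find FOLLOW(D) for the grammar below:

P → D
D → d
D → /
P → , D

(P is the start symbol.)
In P → D: D is at the end, add FOLLOW(P)
In P → , D: D is at the end, add FOLLOW(P)

The FOLLOW sets referred to above (computed the same way, to a fixed point):
  FOLLOW(P) = { $ }

Taking the union: FOLLOW(D) = { $ }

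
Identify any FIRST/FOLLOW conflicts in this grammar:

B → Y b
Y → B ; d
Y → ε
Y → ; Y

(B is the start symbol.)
A FIRST/FOLLOW conflict occurs when a non-terminal N has a nullable alternative N → β (β ⇒* ε) and another alternative N → α with FIRST(α) ∩ FOLLOW(N) ≠ ∅: on such a lookahead the parser cannot decide between expanding α and letting N vanish via β.

Nullable non-terminals: Y.
FIRST sets used below: FIRST(B) = { ';', 'b' }

Y: nullable alternative(s) Y → ε; FOLLOW(Y) = { 'b' }
  Y → B ; d: FIRST \ {ε} = { ';', 'b' } — overlaps FOLLOW(Y) on { 'b' }: CONFLICT
  Y → ε: FIRST \ {ε} = { } — this is the only nullable alternative, skip
  Y → ; Y: FIRST \ {ε} = { ';' } — disjoint from FOLLOW(Y)

B has no nullable alternative, so no FIRST/FOLLOW check is needed there.

So the grammar has 1 FIRST/FOLLOW conflict (marked CONFLICT above).

Answer: Yes. Y → B ';' d with FOLLOW(Y) on { 'b' }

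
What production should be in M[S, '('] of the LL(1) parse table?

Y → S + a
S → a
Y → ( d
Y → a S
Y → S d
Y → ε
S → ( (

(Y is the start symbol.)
To find M[S, '('], we find productions for S where '(' is in the predict set (PREDICT(N → α) = (FIRST(α) \ {ε}) ∪ (FOLLOW(N) if α ⇒* ε)).

S → a: PREDICT = { 'a' }
S → ( (: PREDICT = { '(' }
  '(' is in predict set, so this production goes in M[S, '(']

M[S, '('] = S → ( (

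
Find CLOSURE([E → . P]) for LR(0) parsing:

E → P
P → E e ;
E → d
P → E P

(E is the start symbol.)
{ [E → . P], [E → . d], [P → . E P], [P → . E e ;] }

Start with: [E → . P]
  [E → . P] has the dot before P: add [P → . E e ;], [P → . E P]
  [P → . E e ;] has the dot before E: add [E → . d]
No further items can be added.

CLOSURE = { [E → . P], [E → . d], [P → . E P], [P → . E e ;] }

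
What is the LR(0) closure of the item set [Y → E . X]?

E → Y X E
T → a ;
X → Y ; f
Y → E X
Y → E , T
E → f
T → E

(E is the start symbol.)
{ [E → . Y X E], [E → . f], [X → . Y ; f], [Y → . E , T], [Y → . E X], [Y → E . X] }

To compute CLOSURE, for each item [A → α.Bβ] where B is a non-terminal, add [B → .γ] for all productions B → γ; repeat for the newly added items until nothing changes.

Start with: [Y → E . X]
  [Y → E . X] has the dot before X: add [X → . Y ; f]
  [X → . Y ; f] has the dot before Y: add [Y → . E X], [Y → . E , T]
  [Y → . E X] has the dot before E: add [E → . Y X E], [E → . f]
No further items can be added.

CLOSURE = { [E → . Y X E], [E → . f], [X → . Y ; f], [Y → . E , T], [Y → . E X], [Y → E . X] }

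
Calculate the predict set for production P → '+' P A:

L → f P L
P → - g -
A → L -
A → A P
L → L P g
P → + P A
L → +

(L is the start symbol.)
PREDICT(P → '+' P A) = (FIRST(RHS) \ {ε}) ∪ (FOLLOW(P) if ε ∈ FIRST(RHS), i.e. RHS ⇒* ε)
FIRST('+' P A) = { '+' }
ε ∉ FIRST('+' P A), so FOLLOW(P) is not added.
PREDICT(P → '+' P A) = { '+' }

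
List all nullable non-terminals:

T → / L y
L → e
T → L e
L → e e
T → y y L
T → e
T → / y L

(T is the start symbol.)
None

A non-terminal is nullable if it can derive ε (the empty string): either it has an ε-production, or it has a production whose right-hand side consists entirely of nullable non-terminals.

There are no ε-productions, so no non-terminal can derive ε.
No non-terminals are nullable.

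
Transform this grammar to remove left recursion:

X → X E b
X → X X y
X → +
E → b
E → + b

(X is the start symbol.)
X → + X'
X' → E b X'
X' → X y X'
X' → ε
E → b
E → + b

X is directly left-recursive. The standard transformation for
  A → A α₁ | ... | A α_m | β₁ | ... | β_n
is
  A  → β₁ A' | ... | β_n A'
  A' → α₁ A' | ... | α_m A' | ε

X → + becomes X → + X'
X → X E b becomes X' → E b X'
X → X X y becomes X' → X y X'
Add X' → ε

Productions for other non-terminals are unchanged:
  E → b
  E → + b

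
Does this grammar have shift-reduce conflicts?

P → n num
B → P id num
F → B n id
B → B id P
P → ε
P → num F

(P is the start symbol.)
A shift-reduce conflict occurs when an LR(0) state has both:
  - a complete (reduce) item [A → α .] (dot at the end), and
  - a shift item [B → β . c γ] (dot before a terminal).

Augment with P' → P and build the canonical LR(0) collection (I0 = CLOSURE({[P' → . P]}), then GOTO on every symbol after a dot until no new states appear). It has 14 states:
  I0: { [P → . n num], [P → . num F], [P → .], [P' → . P] }  — shift, reduce
  I1: { [P' → P .] }  — accept
  I2: { [P → n . num] }  — shift
  I3: { [B → . B id P], [B → . P id num], [F → . B n id], [P → . n num], [P → . num F], [P → .], [P → num . F] }  — shift, reduce
  I4: { [B → B . id P], [F → B . n id] }  — shift
  I5: { [P → num F .] }  — reduce
  I6: { [B → P . id num] }  — shift
  I7: { [B → P id . num] }  — shift
  I8: { [B → P id num .] }  — reduce
  I9: { [B → B id . P], [P → . n num], [P → . num F], [P → .] }  — shift, reduce
  I10: { [F → B n . id] }  — shift
  I11: { [F → B n id .] }  — reduce
  I12: { [B → B id P .] }  — reduce
  I13: { [P → n num .] }  — reduce

I0 contains reduce item [P → .] and shift items [P → . n num], [P → . num F] — shift-reduce conflict.
I3 contains reduce item [P → .] and shift items [P → . n num], [P → . num F] — shift-reduce conflict.
I9 contains reduce item [P → .] and shift items [P → . n num], [P → . num F] — shift-reduce conflict.

Answer: Yes — I0: [P → .] vs [P → . n num]; I3: [P → .] vs [P → . n num]; I9: [P → .] vs [P → . n num]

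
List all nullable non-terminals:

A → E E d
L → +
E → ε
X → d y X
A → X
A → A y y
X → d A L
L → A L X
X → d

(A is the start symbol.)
{ 'E' }

ε-productions: E → ε
So E is immediately nullable.
No further non-terminal can be added: every production for the remaining non-terminals contains a terminal or a non-nullable non-terminal.
Nullable = { 'E' }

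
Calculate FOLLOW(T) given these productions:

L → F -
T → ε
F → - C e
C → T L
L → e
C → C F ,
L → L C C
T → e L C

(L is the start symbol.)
{ '-', 'e' }

To compute FOLLOW(T), find every occurrence of T on a right-hand side N → α T β: add FIRST(β) \ {ε}, and if β is empty or nullable also add FOLLOW(N). Iterate to a fixed point.

In C → T L: T is followed by L, add FIRST(L) \ {ε} = { '-', 'e' }

Taking the union: FOLLOW(T) = { '-', 'e' }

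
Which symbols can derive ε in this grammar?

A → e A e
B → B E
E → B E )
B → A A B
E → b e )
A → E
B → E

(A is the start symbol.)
None

There are no ε-productions, so no non-terminal can derive ε.
No non-terminals are nullable.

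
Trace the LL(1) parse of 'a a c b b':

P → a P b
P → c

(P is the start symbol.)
Stack is shown with the top on the left.

Stack      Input        Action
------------------------------
P $        a a c b b $  output P → a P b
a P b $    a a c b b $  match 'a'
P b $      a c b b $    output P → a P b
a P b b $  a c b b $    match 'a'
P b b $    c b b $      output P → c
c b b $    c b b $      match 'c'
b b $      b b $        match 'b'
b $        b $          match 'b'
$          $            accept

The string is accepted.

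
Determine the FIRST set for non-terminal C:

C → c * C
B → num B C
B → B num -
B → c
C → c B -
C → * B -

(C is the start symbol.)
To compute FIRST(C), examine every production with C on the left-hand side, reading each right-hand side left to right until a non-nullable symbol is reached.

From C → c * C:
  - c is a terminal: add 'c' and stop
From C → c B -:
  - c is a terminal: add 'c' and stop
From C → * B -:
  - '*' is a terminal: add '*' and stop

Collecting: FIRST(C) = { '*', 'c' }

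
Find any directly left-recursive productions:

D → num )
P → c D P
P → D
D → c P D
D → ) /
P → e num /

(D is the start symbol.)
D → num ): starts with num
P → c D P: starts with c
P → D: starts with D
D → c P D: starts with c
D → ) /: starts with ')'
P → e num /: starts with e

No direct left recursion found.

Answer: No direct left recursion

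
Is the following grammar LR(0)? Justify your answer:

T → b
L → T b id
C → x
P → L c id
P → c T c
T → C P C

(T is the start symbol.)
A grammar is LR(0) if no state in the canonical LR(0) collection has:
  - both a shift item (dot before a terminal) and a complete item (shift-reduce conflict), or
  - two or more complete items (reduce-reduce conflict; the accept item [T' → T .] counts as a complete item here).

Augment with T' → T and build the canonical LR(0) collection (I0 = CLOSURE({[T' → . T]}), then GOTO on every symbol after a dot until no new states appear). It has 16 states:
  I0: { [C → . x], [T → . C P C], [T → . b], [T' → . T] }  — shift
  I1: { [C → . x], [L → . T b id], [P → . L c id], [P → . c T c], [T → . C P C], [T → . b], [T → C . P C] }  — shift
  I2: { [T' → T .] }  — accept
  I3: { [T → b .] }  — reduce
  I4: { [C → x .] }  — reduce
  I5: { [P → L . c id] }  — shift
  I6: { [C → . x], [T → C P . C] }  — shift
  I7: { [L → T . b id] }  — shift
  I8: { [C → . x], [P → c . T c], [T → . C P C], [T → . b] }  — shift
  I9: { [P → c T . c] }  — shift
  I10: { [P → c T c .] }  — reduce
  I11: { [L → T b . id] }  — shift
  I12: { [L → T b id .] }  — reduce
  I13: { [T → C P C .] }  — reduce
  I14: { [P → L c . id] }  — shift
  I15: { [P → L c id .] }  — reduce

Every state is either a pure shift/goto state or contains exactly one complete item and nothing to shift — no conflicts. The grammar is LR(0).

Answer: Yes, the grammar is LR(0)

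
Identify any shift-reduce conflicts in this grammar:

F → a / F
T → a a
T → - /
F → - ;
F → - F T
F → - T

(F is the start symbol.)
A shift-reduce conflict occurs when an LR(0) state has both:
  - a complete (reduce) item [A → α .] (dot at the end), and
  - a shift item [B → β . c γ] (dot before a terminal).

Augment with F' → F and build the canonical LR(0) collection (I0 = CLOSURE({[F' → . F]}), then GOTO on every symbol after a dot until no new states appear). It has 16 states:
  I0: { [F → . - ;], [F → . - F T], [F → . - T], [F → . a / F], [F' → . F] }  — shift
  I1: { [F → - . ;], [F → - . F T], [F → - . T], [F → . - ;], [F → . - F T], [F → . - T], [F → . a / F], [T → . - /], [T → . a a] }  — shift
  I2: { [F' → F .] }  — accept
  I3: { [F → a . / F] }  — shift
  I4: { [F → . - ;], [F → . - F T], [F → . - T], [F → . a / F], [F → a / . F] }  — shift
  I5: { [F → a / F .] }  — reduce
  I6: { [F → - . ;], [F → - . F T], [F → - . T], [F → . - ;], [F → . - F T], [F → . - T], [F → . a / F], [T → - . /], [T → . - /], [T → . a a] }  — shift
  I7: { [F → - ; .] }  — reduce
  I8: { [F → - F . T], [T → . - /], [T → . a a] }  — shift
  I9: { [F → - T .] }  — reduce
  I10: { [F → a . / F], [T → a . a] }  — shift
  I11: { [T → a a .] }  — reduce
  I12: { [T → - . /] }  — shift
  I13: { [F → - F T .] }  — reduce
  I14: { [T → a . a] }  — shift
  I15: { [T → - / .] }  — reduce

No state contains both a complete item and a shift item.

Answer: No shift-reduce conflicts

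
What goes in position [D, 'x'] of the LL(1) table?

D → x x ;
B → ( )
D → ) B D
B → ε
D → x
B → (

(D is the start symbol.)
To find M[D, 'x'], we find productions for D where 'x' is in the predict set (PREDICT(N → α) = (FIRST(α) \ {ε}) ∪ (FOLLOW(N) if α ⇒* ε)).

D → x x ;: PREDICT = { 'x' }
  'x' is in predict set, so this production goes in M[D, 'x']
D → ) B D: PREDICT = { ')' }
D → x: PREDICT = { 'x' }
  'x' is in predict set, so this production goes in M[D, 'x']

M[D, 'x'] = D → x x ;, D → x  (a multiply-defined cell — the grammar is not LL(1))

Answer: D → x x ;, D → x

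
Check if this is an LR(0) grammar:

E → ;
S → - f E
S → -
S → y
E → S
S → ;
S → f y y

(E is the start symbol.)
A grammar is LR(0) if no state in the canonical LR(0) collection has:
  - both a shift item (dot before a terminal) and a complete item (shift-reduce conflict), or
  - two or more complete items (reduce-reduce conflict; the accept item [E' → E .] counts as a complete item here).

Augment with E' → E and build the canonical LR(0) collection (I0 = CLOSURE({[E' → . E]}), then GOTO on every symbol after a dot until no new states appear). It has 11 states:
  I0: { [E → . ;], [E → . S], [E' → . E], [S → . - f E], [S → . -], [S → . ;], [S → . f y y], [S → . y] }  — shift
  I1: { [S → - . f E], [S → - .] }  — shift, reduce
  I2: { [E → ; .], [S → ; .] }  — 2 reduces
  I3: { [E' → E .] }  — accept
  I4: { [E → S .] }  — reduce
  I5: { [S → f . y y] }  — shift
  I6: { [S → y .] }  — reduce
  I7: { [S → f y . y] }  — shift
  I8: { [S → f y y .] }  — reduce
  I9: { [E → . ;], [E → . S], [S → - f . E], [S → . - f E], [S → . -], [S → . ;], [S → . f y y], [S → . y] }  — shift
  I10: { [S → - f E .] }  — reduce

Conflict in state I1:
  Shift-reduce conflict between [S → - .] and [S → - . f E]
So the grammar is NOT LR(0).

Answer: No. Shift-reduce conflict between [S → - .] and [S → - . f E]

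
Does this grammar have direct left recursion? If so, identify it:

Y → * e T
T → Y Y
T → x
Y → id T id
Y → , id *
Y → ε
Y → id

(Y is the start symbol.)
No direct left recursion

Direct left recursion occurs when N → N α for some non-terminal N (the right-hand side begins with the left-hand side itself).

Y → * e T: starts with '*'
T → Y Y: starts with Y
T → x: starts with x
Y → id T id: starts with id
Y → , id *: starts with ','
Y → ε: starts with ε
Y → id: starts with id

No direct left recursion found.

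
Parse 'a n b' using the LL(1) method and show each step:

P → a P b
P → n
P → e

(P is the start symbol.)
LL(1) parsing maintains a stack (initially the start symbol over $) and the input. At each step: if the stack top is a terminal, match it against the current input token; if it is a non-terminal N, replace it with the RHS of M[N, lookahead] (the unique production whose predict set contains the lookahead).

Stack is shown with the top on the left.

Stack    Input    Action
------------------------
P $      a n b $  output P → a P b
a P b $  a n b $  match 'a'
P b $    n b $    output P → n
n b $    n b $    match 'n'
b $      b $      match 'b'
$        $        accept

The string is accepted.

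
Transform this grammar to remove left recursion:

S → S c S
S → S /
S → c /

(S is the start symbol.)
S is directly left-recursive. The standard transformation for
  A → A α₁ | ... | A α_m | β₁ | ... | β_n
is
  A  → β₁ A' | ... | β_n A'
  A' → α₁ A' | ... | α_m A' | ε

S → c / becomes S → c / S'
S → S c S becomes S' → c S S'
S → S / becomes S' → / S'
Add S' → ε

Resulting grammar:
S → c / S'
S' → c S S'
S' → / S'
S' → ε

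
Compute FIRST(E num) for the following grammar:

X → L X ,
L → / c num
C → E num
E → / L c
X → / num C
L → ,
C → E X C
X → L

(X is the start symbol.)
FIRST sets of the non-terminals involved (from the grammar, by fixed-point iteration):
  FIRST(E) = { '/' }

To compute FIRST(E num), process the symbols left to right:
Symbol E is a non-terminal. Add FIRST(E) \ {ε} = { '/' }
E is not nullable (ε ∉ FIRST(E)), so stop here.
FIRST(E num) = { '/' }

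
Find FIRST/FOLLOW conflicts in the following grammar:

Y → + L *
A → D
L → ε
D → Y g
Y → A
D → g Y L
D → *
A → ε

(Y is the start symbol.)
A FIRST/FOLLOW conflict occurs when a non-terminal N has a nullable alternative N → β (β ⇒* ε) and another alternative N → α with FIRST(α) ∩ FOLLOW(N) ≠ ∅: on such a lookahead the parser cannot decide between expanding α and letting N vanish via β.

Nullable non-terminals: A, L, Y.
FIRST sets used below: FIRST(D) = { '*', '+', 'g' }, FIRST(A) = { '*', '+', 'g', ε }

A: nullable alternative(s) A → ε; FOLLOW(A) = { $, 'g' }
  A → D: FIRST \ {ε} = { '*', '+', 'g' } — overlaps FOLLOW(A) on { 'g' }: CONFLICT
  A → ε: FIRST \ {ε} = { } — this is the only nullable alternative, skip
L has a nullable alternative but only one production, so nothing to check.

Y: nullable alternative(s) Y → A; FOLLOW(Y) = { $, 'g' }
  Y → + L *: FIRST \ {ε} = { '+' } — disjoint from FOLLOW(Y)
  Y → A: FIRST \ {ε} = { '*', '+', 'g' } — this is the only nullable alternative, skip

D has no nullable alternative, so no FIRST/FOLLOW check is needed there.

So the grammar has 1 FIRST/FOLLOW conflict (marked CONFLICT above).

Answer: Yes. A → D with FOLLOW(A) on { 'g' }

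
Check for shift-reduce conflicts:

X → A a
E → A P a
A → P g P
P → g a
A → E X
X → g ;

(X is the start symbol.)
A shift-reduce conflict occurs when an LR(0) state has both:
  - a complete (reduce) item [A → α .] (dot at the end), and
  - a shift item [B → β . c γ] (dot before a terminal).

Augment with X' → X and build the canonical LR(0) collection (I0 = CLOSURE({[X' → . X]}), then GOTO on every symbol after a dot until no new states appear). It has 15 states:
  I0: { [A → . E X], [A → . P g P], [E → . A P a], [P → . g a], [X → . A a], [X → . g ;], [X' → . X] }  — shift
  I1: { [E → A . P a], [P → . g a], [X → A . a] }  — shift
  I2: { [A → . E X], [A → . P g P], [A → E . X], [E → . A P a], [P → . g a], [X → . A a], [X → . g ;] }  — shift
  I3: { [A → P . g P] }  — shift
  I4: { [X' → X .] }  — accept
  I5: { [P → g . a], [X → g . ;] }  — shift
  I6: { [X → g ; .] }  — reduce
  I7: { [P → g a .] }  — reduce
  I8: { [A → P g . P], [P → . g a] }  — shift
  I9: { [A → P g P .] }  — reduce
  I10: { [P → g . a] }  — shift
  I11: { [A → E X .] }  — reduce
  I12: { [E → A P . a] }  — shift
  I13: { [X → A a .] }  — reduce
  I14: { [E → A P a .] }  — reduce

No state contains both a complete item and a shift item.

Answer: No shift-reduce conflicts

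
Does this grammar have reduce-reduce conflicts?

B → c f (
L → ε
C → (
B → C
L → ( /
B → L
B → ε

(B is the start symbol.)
Yes — I0: [B → .] vs [L → .]

A reduce-reduce conflict occurs when an LR(0) state has two complete items [A → α .] and [B → β .] — both call for a reduction, and with no lookahead the parser cannot choose between them.

Augment with B' → B and build the canonical LR(0) collection (I0 = CLOSURE({[B' → . B]}), then GOTO on every symbol after a dot until no new states appear). It has 9 states:
  I0: { [B → . C], [B → . L], [B → . c f (], [B → .], [B' → . B], [C → . (], [L → . ( /], [L → .] }  — shift, 2 reduces
  I1: { [C → ( .], [L → ( . /] }  — shift, reduce
  I2: { [B' → B .] }  — accept
  I3: { [B → C .] }  — reduce
  I4: { [B → L .] }  — reduce
  I5: { [B → c . f (] }  — shift
  I6: { [B → c f . (] }  — shift
  I7: { [B → c f ( .] }  — reduce
  I8: { [L → ( / .] }  — reduce

I0 contains complete items [B → .], [L → .] — reduce-reduce conflict.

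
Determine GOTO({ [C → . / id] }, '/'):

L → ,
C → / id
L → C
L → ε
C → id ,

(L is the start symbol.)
{ [C → / . id] }

GOTO(I, '/') = CLOSURE({ [A → αX.β] : [A → α.Xβ] ∈ I, X = '/' })

Items with dot before '/', with the dot advanced:
  [C → . / id] → [C → / . id]
Closure adds nothing (no advanced item has the dot before a non-terminal).

GOTO = { [C → / . id] }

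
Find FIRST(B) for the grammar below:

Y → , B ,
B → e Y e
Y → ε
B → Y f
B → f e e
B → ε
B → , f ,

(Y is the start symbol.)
FIRST sets of the other non-terminals involved (by the same procedure, iterated to a fixed point):
  FIRST(Y) = { ',', ε }

From B → e Y e:
  - e is a terminal: add 'e' and stop
From B → Y f:
  - Y is a non-terminal: add FIRST(Y) \ {ε} = { ',' }
    Y is nullable, so continue to the next symbol
  - f is a terminal: add 'f' and stop
From B → f e e:
  - f is a terminal: add 'f' and stop
From B → ε:
  - ε-production, so ε ∈ FIRST(B)
From B → , f ,:
  - ',' is a terminal: add ',' and stop

Collecting: FIRST(B) = { ',', 'e', 'f', ε }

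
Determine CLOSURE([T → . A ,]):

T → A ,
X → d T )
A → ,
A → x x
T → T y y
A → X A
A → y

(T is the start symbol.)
{ [A → . ,], [A → . X A], [A → . x x], [A → . y], [T → . A ,], [X → . d T )] }

To compute CLOSURE, for each item [A → α.Bβ] where B is a non-terminal, add [B → .γ] for all productions B → γ; repeat for the newly added items until nothing changes.

Start with: [T → . A ,]
  [T → . A ,] has the dot before A: add [A → . ,], [A → . x x], [A → . X A], [A → . y]
  [A → . X A] has the dot before X: add [X → . d T )]
No further items can be added.

CLOSURE = { [A → . ,], [A → . X A], [A → . x x], [A → . y], [T → . A ,], [X → . d T )] }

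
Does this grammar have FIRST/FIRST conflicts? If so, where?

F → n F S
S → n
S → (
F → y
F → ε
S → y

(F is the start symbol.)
No FIRST/FIRST conflicts.

A FIRST/FIRST conflict occurs when two productions N → α and N → β for the same non-terminal have FIRST(α) ∩ FIRST(β) ≠ ∅ (with ε ∈ FIRST of a nullable right-hand side, so two nullable alternatives also conflict).

Productions for F:
  F → n F S: FIRST = { 'n' }
  F → y: FIRST = { 'y' }
  F → ε: FIRST = { ε }
Productions for S:
  S → n: FIRST = { 'n' }
  S → (: FIRST = { '(' }
  S → y: FIRST = { 'y' }

All alternatives of each non-terminal have pairwise disjoint FIRST sets.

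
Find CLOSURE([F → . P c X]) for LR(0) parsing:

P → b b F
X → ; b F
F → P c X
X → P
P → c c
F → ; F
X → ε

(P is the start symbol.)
Start with: [F → . P c X]
  [F → . P c X] has the dot before P: add [P → . b b F], [P → . c c]
No further items can be added.

CLOSURE = { [F → . P c X], [P → . b b F], [P → . c c] }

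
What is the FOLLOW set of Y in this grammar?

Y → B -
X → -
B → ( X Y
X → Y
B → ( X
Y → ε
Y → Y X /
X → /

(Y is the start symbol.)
To compute FOLLOW(Y), find every occurrence of Y on a right-hand side N → α Y β: add FIRST(β) \ {ε}, and if β is empty or nullable also add FOLLOW(N). Iterate to a fixed point.

Y is the start symbol, so $ ∈ FOLLOW(Y).
In B → ( X Y: Y is at the end, add FOLLOW(B)
In X → Y: Y is at the end, add FOLLOW(X)
In Y → Y X /: Y is followed by X '/', add FIRST(X '/') \ {ε} = { '(', '-', '/' }

The FOLLOW sets referred to above (computed the same way, to a fixed point):
  FOLLOW(B) = { '-' }
  FOLLOW(X) = { '(', '-', '/' }

Taking the union: FOLLOW(Y) = { $, '(', '-', '/' }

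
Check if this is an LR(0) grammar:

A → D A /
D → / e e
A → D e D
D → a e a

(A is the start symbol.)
Yes, the grammar is LR(0)

A grammar is LR(0) if no state in the canonical LR(0) collection has:
  - both a shift item (dot before a terminal) and a complete item (shift-reduce conflict), or
  - two or more complete items (reduce-reduce conflict; the accept item [A' → A .] counts as a complete item here).

Augment with A' → A and build the canonical LR(0) collection (I0 = CLOSURE({[A' → . A]}), then GOTO on every symbol after a dot until no new states appear). It has 13 states:
  I0: { [A → . D A /], [A → . D e D], [A' → . A], [D → . / e e], [D → . a e a] }  — shift
  I1: { [D → / . e e] }  — shift
  I2: { [A' → A .] }  — accept
  I3: { [A → . D A /], [A → . D e D], [A → D . A /], [A → D . e D], [D → . / e e], [D → . a e a] }  — shift
  I4: { [D → a . e a] }  — shift
  I5: { [D → a e . a] }  — shift
  I6: { [D → a e a .] }  — reduce
  I7: { [A → D A . /] }  — shift
  I8: { [A → D e . D], [D → . / e e], [D → . a e a] }  — shift
  I9: { [A → D e D .] }  — reduce
  I10: { [A → D A / .] }  — reduce
  I11: { [D → / e . e] }  — shift
  I12: { [D → / e e .] }  — reduce

Every state is either a pure shift/goto state or contains exactly one complete item and nothing to shift — no conflicts. The grammar is LR(0).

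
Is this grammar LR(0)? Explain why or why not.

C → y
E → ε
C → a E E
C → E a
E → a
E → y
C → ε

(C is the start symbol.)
A grammar is LR(0) if no state in the canonical LR(0) collection has:
  - both a shift item (dot before a terminal) and a complete item (shift-reduce conflict), or
  - two or more complete items (reduce-reduce conflict; the accept item [C' → C .] counts as a complete item here).

Augment with C' → C and build the canonical LR(0) collection (I0 = CLOSURE({[C' → . C]}), then GOTO on every symbol after a dot until no new states appear). It has 10 states:
  I0: { [C → . E a], [C → . a E E], [C → . y], [C → .], [C' → . C], [E → . a], [E → . y], [E → .] }  — shift, 2 reduces
  I1: { [C' → C .] }  — accept
  I2: { [C → E . a] }  — shift
  I3: { [C → a . E E], [E → . a], [E → . y], [E → .], [E → a .] }  — shift, 2 reduces
  I4: { [C → y .], [E → y .] }  — 2 reduces
  I5: { [C → a E . E], [E → . a], [E → . y], [E → .] }  — shift, reduce
  I6: { [E → a .] }  — reduce
  I7: { [E → y .] }  — reduce
  I8: { [C → a E E .] }  — reduce
  I9: { [C → E a .] }  — reduce

Conflict in state I0:
  Shift-reduce conflict between [C → .] and [C → . a E E]
So the grammar is NOT LR(0).

Answer: No. Shift-reduce conflict between [C → .] and [C → . a E E]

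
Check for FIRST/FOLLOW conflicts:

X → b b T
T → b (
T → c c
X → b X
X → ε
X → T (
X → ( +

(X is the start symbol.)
No FIRST/FOLLOW conflicts.

A FIRST/FOLLOW conflict occurs when a non-terminal N has a nullable alternative N → β (β ⇒* ε) and another alternative N → α with FIRST(α) ∩ FOLLOW(N) ≠ ∅: on such a lookahead the parser cannot decide between expanding α and letting N vanish via β.

Nullable non-terminals: X.
FIRST sets used below: FIRST(T) = { 'b', 'c' }

X: nullable alternative(s) X → ε; FOLLOW(X) = { $ }
  X → b b T: FIRST \ {ε} = { 'b' } — disjoint from FOLLOW(X)
  X → b X: FIRST \ {ε} = { 'b' } — disjoint from FOLLOW(X)
  X → ε: FIRST \ {ε} = { } — this is the only nullable alternative, skip
  X → T (: FIRST \ {ε} = { 'b', 'c' } — disjoint from FOLLOW(X)
  X → ( +: FIRST \ {ε} = { '(' } — disjoint from FOLLOW(X)

T has no nullable alternative, so no FIRST/FOLLOW check is needed there.

No FIRST/FOLLOW conflicts found.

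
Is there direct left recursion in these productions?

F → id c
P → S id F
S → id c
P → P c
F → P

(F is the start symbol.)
Yes, P is left-recursive

Direct left recursion occurs when N → N α for some non-terminal N (the right-hand side begins with the left-hand side itself).

F → id c: starts with id
P → S id F: starts with S
S → id c: starts with id
P → P c: LEFT RECURSIVE (starts with P)
F → P: starts with P

The grammar has direct left recursion on: P.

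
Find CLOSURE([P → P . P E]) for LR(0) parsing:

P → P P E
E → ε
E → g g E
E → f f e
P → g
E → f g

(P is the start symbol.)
{ [P → . P P E], [P → . g], [P → P . P E] }

To compute CLOSURE, for each item [A → α.Bβ] where B is a non-terminal, add [B → .γ] for all productions B → γ; repeat for the newly added items until nothing changes.

Start with: [P → P . P E]
  [P → P . P E] has the dot before P: add [P → . P P E], [P → . g]
No further items can be added.

CLOSURE = { [P → . P P E], [P → . g], [P → P . P E] }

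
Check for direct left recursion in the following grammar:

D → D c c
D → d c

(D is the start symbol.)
Yes, D is left-recursive

Direct left recursion occurs when N → N α for some non-terminal N (the right-hand side begins with the left-hand side itself).

D → D c c: LEFT RECURSIVE (starts with D)
D → d c: starts with d

The grammar has direct left recursion on: D.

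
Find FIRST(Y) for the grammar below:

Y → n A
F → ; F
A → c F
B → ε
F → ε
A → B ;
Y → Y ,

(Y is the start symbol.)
{ 'n' }

From Y → n A:
  - n is a terminal: add 'n' and stop
From Y → Y ,:
  - Y is the symbol being defined: contributes nothing new
    Y is not nullable, so stop

Collecting: FIRST(Y) = { 'n' }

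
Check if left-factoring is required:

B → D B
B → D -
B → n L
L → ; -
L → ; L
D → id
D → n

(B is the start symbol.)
Yes, B has productions with common prefix 'D'; L has productions with common prefix ';'

Left-factoring is needed when two productions for the same non-terminal
share a common prefix on the right-hand side.

Productions for B:
  B → D B
  B → D -
  B → n L
Productions for L:
  L → ; -
  L → ; L
Productions for D:
  D → id
  D → n

Found common prefix 'D' in productions for B
Found common prefix ';' in productions for L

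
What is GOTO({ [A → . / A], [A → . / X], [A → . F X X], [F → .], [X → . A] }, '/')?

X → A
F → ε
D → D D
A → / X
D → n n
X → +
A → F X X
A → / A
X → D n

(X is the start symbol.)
GOTO(I, '/') = CLOSURE({ [A → αX.β] : [A → α.Xβ] ∈ I, X = '/' })

Items with dot before '/', with the dot advanced:
  [A → . / A] → [A → / . A]
  [A → . / X] → [A → / . X]
Closure of the advanced items:
  [A → / . A] has the dot before A: add [A → . / X], [A → . F X X], [A → . / A]
  [A → / . X] has the dot before X: add [X → . A], [X → . +], [X → . D n]
  [A → . F X X] has the dot before F: add [F → .]
  [X → . D n] has the dot before D: add [D → . D D], [D → . n n]

GOTO = { [A → . / A], [A → . / X], [A → . F X X], [A → / . A], [A → / . X], [D → . D D], [D → . n n], [F → .], [X → . +], [X → . A], [X → . D n] }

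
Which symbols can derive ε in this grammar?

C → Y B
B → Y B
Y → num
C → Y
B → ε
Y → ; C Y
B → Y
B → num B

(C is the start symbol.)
{ 'B' }

A non-terminal is nullable if it can derive ε (the empty string): either it has an ε-production, or it has a production whose right-hand side consists entirely of nullable non-terminals.

ε-productions: B → ε
So B is immediately nullable.
No further non-terminal can be added: every production for the remaining non-terminals contains a terminal or a non-nullable non-terminal.
Nullable = { 'B' }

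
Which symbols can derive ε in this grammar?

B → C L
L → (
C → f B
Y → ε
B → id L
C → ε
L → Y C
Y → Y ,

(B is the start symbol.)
{ 'B', 'C', 'L', 'Y' }

A non-terminal is nullable if it can derive ε (the empty string): either it has an ε-production, or it has a production whose right-hand side consists entirely of nullable non-terminals.

ε-productions: Y → ε, C → ε
So Y, C are immediately nullable.
L → Y C: every symbol on the right is nullable, so L is nullable too.
B → C L: every symbol on the right is nullable, so B is nullable too.
Every non-terminal is now nullable.
Nullable = { 'B', 'C', 'L', 'Y' }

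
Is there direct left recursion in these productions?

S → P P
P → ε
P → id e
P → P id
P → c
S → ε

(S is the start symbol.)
Direct left recursion occurs when N → N α for some non-terminal N (the right-hand side begins with the left-hand side itself).

S → P P: starts with P
P → ε: starts with ε
P → id e: starts with id
P → P id: LEFT RECURSIVE (starts with P)
P → c: starts with c
S → ε: starts with ε

The grammar has direct left recursion on: P.

Answer: Yes, P is left-recursive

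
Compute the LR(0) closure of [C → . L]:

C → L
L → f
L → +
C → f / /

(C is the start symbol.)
{ [C → . L], [L → . +], [L → . f] }

Start with: [C → . L]
  [C → . L] has the dot before L: add [L → . f], [L → . +]
No further items can be added.

CLOSURE = { [C → . L], [L → . +], [L → . f] }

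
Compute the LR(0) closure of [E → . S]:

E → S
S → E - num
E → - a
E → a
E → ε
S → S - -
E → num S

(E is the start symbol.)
{ [E → . - a], [E → . S], [E → . a], [E → . num S], [E → .], [S → . E - num], [S → . S - -] }

Start with: [E → . S]
  [E → . S] has the dot before S: add [S → . E - num], [S → . S - -]
  [S → . E - num] has the dot before E: add [E → . - a], [E → . a], [E → .], [E → . num S]
No further items can be added.

CLOSURE = { [E → . - a], [E → . S], [E → . a], [E → . num S], [E → .], [S → . E - num], [S → . S - -] }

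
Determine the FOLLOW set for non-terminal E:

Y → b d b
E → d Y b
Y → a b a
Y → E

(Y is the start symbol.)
To compute FOLLOW(E), find every occurrence of E on a right-hand side N → α E β: add FIRST(β) \ {ε}, and if β is empty or nullable also add FOLLOW(N). Iterate to a fixed point.

In Y → E: E is at the end, add FOLLOW(Y)

The FOLLOW sets referred to above (computed the same way, to a fixed point):
  FOLLOW(Y) = { $, 'b' }

Taking the union: FOLLOW(E) = { $, 'b' }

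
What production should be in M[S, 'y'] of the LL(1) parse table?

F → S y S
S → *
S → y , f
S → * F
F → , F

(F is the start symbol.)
To find M[S, 'y'], we find productions for S where 'y' is in the predict set (PREDICT(N → α) = (FIRST(α) \ {ε}) ∪ (FOLLOW(N) if α ⇒* ε)).

S → *: PREDICT = { '*' }
S → y , f: PREDICT = { 'y' }
  'y' is in predict set, so this production goes in M[S, 'y']
S → * F: PREDICT = { '*' }

M[S, 'y'] = S → y , f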